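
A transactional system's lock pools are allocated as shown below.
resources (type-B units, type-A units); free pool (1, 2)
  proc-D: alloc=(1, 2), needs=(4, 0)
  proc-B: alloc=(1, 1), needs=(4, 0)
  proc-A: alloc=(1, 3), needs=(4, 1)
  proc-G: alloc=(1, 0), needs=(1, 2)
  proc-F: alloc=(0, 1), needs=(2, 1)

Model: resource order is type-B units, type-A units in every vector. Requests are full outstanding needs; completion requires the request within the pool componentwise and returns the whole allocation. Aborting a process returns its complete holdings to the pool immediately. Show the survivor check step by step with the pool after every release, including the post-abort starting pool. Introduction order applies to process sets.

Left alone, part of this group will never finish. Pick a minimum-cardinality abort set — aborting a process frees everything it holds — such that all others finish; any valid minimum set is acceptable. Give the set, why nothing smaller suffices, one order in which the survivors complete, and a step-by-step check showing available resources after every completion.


Minimum abort set: proc-B and proc-A.
Key observation: proc-D was stuck for good until proc-B and proc-A gave back (2, 4); in the order shown it finishes at step 3.
No one abort is enough; case by case: proc-D alone leaves proc-B blocked (short on type-B units); proc-B alone leaves proc-D blocked (short on type-B units); proc-A alone leaves proc-D blocked (short on type-B units); proc-G alone leaves proc-D blocked (short on type-B units); proc-F alone leaves proc-D blocked (short on type-B units).
One survivor order: proc-G, proc-F, proc-D. Check, step by step (post-abort pool first):
  pool = (3, 6)
  proc-G: need (1, 2) fits (3, 6); releases (1, 0), pool now (4, 6)
  proc-F: need (2, 1) fits (4, 6); releases (0, 1), pool now (4, 7)
  proc-D: need (4, 0) fits (4, 7); releases (1, 2), pool now (5, 9)


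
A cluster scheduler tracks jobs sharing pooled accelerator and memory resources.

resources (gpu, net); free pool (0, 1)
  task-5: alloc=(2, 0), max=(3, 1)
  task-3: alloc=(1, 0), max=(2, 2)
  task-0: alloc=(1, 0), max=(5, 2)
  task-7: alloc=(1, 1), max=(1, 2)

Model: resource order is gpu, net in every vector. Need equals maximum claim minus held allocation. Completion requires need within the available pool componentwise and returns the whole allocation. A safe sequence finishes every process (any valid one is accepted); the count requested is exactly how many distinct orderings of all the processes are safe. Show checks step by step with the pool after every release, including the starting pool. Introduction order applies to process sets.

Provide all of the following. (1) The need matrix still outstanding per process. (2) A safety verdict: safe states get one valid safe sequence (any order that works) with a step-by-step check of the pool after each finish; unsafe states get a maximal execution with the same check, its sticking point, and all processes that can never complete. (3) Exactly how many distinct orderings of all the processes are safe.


(1) Remaining need (order gpu, net):
  task-5: (1, 1)
  task-3: (1, 2)
  task-0: (4, 2)
  task-7: (0, 1)
(2) SAFE, for example via the order task-7, task-5, task-3, task-0.
Key observation: the order's first zero-slack moment is task-7 ((0, 1) needed, (0, 1) free — a requested resource with nothing to spare).
Step-by-step check:
  pool = (0, 1)
  run task-7 (needs (0, 1), free (0, 1)); after release of (1, 1) the pool is (1, 2)
  run task-5 (needs (1, 1), free (1, 2)); after release of (2, 0) the pool is (3, 2)
  run task-3 (needs (1, 2), free (3, 2)); after release of (1, 0) the pool is (4, 2)
  run task-0 (needs (4, 2), free (4, 2)); after release of (1, 0) the pool is (5, 2)
(3) The exact count: 2 of the possible complete orderings are safe sequences.


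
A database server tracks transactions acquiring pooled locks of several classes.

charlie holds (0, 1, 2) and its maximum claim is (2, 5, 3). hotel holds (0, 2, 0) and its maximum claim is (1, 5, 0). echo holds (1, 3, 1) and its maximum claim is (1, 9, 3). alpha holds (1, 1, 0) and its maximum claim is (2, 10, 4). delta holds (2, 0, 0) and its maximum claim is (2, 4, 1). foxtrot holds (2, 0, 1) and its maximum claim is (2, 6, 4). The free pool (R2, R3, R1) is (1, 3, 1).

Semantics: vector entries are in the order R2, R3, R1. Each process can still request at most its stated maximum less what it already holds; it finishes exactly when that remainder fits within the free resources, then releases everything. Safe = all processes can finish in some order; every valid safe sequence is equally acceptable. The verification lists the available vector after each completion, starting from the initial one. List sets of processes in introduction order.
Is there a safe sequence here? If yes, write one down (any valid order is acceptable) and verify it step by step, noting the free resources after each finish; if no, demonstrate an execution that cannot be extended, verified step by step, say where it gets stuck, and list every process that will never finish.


SAFE. One safe sequence: hotel, delta, charlie, foxtrot, echo, alpha.
Key observation: at hotel the run first touches a limit — (1, 3, 0) against (1, 3, 1), exact on a resource it actually requests.
Step-by-step check:
  pool = (1, 3, 1)
  hotel: need (1, 3, 0) fits (1, 3, 1); releases (0, 2, 0), pool now (1, 5, 1)
  delta: need (0, 4, 1) fits (1, 5, 1); releases (2, 0, 0), pool now (3, 5, 1)
  charlie: need (2, 4, 1) fits (3, 5, 1); releases (0, 1, 2), pool now (3, 6, 3)
  foxtrot: need (0, 6, 3) fits (3, 6, 3); releases (2, 0, 1), pool now (5, 6, 4)
  echo: need (0, 6, 2) fits (5, 6, 4); releases (1, 3, 1), pool now (6, 9, 5)
  alpha: need (1, 9, 4) fits (6, 9, 5); releases (1, 1, 0), pool now (7, 10, 5)


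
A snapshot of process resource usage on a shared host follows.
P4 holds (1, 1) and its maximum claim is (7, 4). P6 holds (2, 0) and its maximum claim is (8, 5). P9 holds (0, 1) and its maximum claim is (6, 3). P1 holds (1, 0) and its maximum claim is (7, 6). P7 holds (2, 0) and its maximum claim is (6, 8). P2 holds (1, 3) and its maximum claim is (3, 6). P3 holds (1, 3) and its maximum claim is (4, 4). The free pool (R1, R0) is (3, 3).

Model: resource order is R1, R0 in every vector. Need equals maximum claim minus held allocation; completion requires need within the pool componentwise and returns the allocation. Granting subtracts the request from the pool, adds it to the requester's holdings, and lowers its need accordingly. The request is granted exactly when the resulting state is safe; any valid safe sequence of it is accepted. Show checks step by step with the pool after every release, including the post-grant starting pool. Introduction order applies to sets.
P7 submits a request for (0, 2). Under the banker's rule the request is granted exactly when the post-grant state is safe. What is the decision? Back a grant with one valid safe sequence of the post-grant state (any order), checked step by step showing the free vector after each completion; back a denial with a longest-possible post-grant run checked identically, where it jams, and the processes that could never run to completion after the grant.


GRANT. The post-grant state is safe; one safe sequence: P3, P2, P7, P9, P4, P1, P6.
Key observation: with (3, 1) left after the transfer, P3 can run at once — the state stays safe.
Check on the post-grant state, step by step:
  pool = (3, 1)
  run P3 (needs (3, 1), free (3, 1)); after release of (1, 3) the pool is (4, 4)
  run P2 (needs (2, 3), free (4, 4)); after release of (1, 3) the pool is (5, 7)
  run P7 (needs (4, 6), free (5, 7)); after release of (2, 2) the pool is (7, 9)
  run P9 (needs (6, 2), free (7, 9)); after release of (0, 1) the pool is (7, 10)
  run P4 (needs (6, 3), free (7, 10)); after release of (1, 1) the pool is (8, 11)
  run P1 (needs (6, 6), free (8, 11)); after release of (1, 0) the pool is (9, 11)
  run P6 (needs (6, 5), free (9, 11)); after release of (2, 0) the pool is (11, 11)


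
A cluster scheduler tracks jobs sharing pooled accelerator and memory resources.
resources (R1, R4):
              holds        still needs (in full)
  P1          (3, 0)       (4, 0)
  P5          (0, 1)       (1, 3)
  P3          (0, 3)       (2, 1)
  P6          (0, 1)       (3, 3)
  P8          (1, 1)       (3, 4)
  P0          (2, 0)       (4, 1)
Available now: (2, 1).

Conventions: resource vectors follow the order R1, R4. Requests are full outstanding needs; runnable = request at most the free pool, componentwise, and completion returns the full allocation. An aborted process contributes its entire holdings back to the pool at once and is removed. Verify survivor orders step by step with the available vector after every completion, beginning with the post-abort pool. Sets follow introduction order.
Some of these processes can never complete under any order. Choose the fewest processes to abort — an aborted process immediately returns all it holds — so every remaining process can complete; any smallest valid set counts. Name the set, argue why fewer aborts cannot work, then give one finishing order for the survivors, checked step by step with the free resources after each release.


The answer: abort P0.
Key observation: P6 had no path to completion before; after the abort of P0 ((2, 0) returned), step 3 is where it fits.
Why nothing smaller works: aborting no one leaves the state deadlocked as given.
The survivors complete as P3, P5, P6, P1, P8. Verifying each step (starting from the post-abort pool):
  pool = (4, 1)
  P3 needs (2, 1) <= (4, 1) -> finishes; pool += (0, 3) = (4, 4)
  P5 needs (1, 3) <= (4, 4) -> finishes; pool += (0, 1) = (4, 5)
  P6 needs (3, 3) <= (4, 5) -> finishes; pool += (0, 1) = (4, 6)
  P1 needs (4, 0) <= (4, 6) -> finishes; pool += (3, 0) = (7, 6)
  P8 needs (3, 4) <= (7, 6) -> finishes; pool += (1, 1) = (8, 7)


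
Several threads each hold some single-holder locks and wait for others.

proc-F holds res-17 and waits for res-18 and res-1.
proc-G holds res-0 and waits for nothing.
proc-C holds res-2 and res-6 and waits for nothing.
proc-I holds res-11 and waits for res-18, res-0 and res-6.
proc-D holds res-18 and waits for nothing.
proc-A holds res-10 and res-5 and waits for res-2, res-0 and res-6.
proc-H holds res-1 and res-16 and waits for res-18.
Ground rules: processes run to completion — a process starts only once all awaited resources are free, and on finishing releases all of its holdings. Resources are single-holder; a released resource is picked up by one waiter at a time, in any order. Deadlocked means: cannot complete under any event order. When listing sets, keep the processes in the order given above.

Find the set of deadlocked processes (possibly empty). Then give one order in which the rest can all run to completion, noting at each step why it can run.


Nothing here is deadlocked.
Key observation: all waits point, directly or indirectly, at processes that can finish, so nothing is permanently blocked.
One completion order for the rest: proc-C, proc-G, proc-D, proc-A, proc-H, proc-I, proc-F.
Check, step by step:
  proc-C: no waits; runs immediately, freeing res-2 and res-6
  proc-G: no waits; runs immediately, freeing res-0
  proc-D: no waits; runs immediately, freeing res-18
  run proc-A (all its waits — res-2, res-0 and res-6 — are resolved); releases res-10 and res-5
  run proc-H (all its waits — res-18 — are resolved); releases res-1 and res-16
  run proc-I (all its waits — res-18, res-0 and res-6 — are resolved); releases res-11
  run proc-F (all its waits — res-18 and res-1 — are resolved); releases res-17


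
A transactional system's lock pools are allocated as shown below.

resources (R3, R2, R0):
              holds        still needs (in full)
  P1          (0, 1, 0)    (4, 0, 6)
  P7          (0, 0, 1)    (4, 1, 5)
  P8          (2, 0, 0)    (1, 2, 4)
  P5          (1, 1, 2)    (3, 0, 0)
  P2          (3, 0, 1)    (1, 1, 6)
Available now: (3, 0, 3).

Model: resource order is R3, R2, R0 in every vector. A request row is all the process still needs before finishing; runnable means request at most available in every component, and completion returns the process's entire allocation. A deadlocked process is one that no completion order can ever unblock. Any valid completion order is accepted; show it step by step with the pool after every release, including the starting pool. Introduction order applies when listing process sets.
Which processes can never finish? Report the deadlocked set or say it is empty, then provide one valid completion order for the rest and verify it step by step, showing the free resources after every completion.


No process is deadlocked.
Key observation: P5 can run right away; the returned allocation unlocks the remaining processes in turn.
A valid finishing order for the others: P5, P7, P1, P2, P8. Walking it through:
  pool = (3, 0, 3)
  run P5 (needs (3, 0, 0), free (3, 0, 3)); after release of (1, 1, 2) the pool is (4, 1, 5)
  run P7 (needs (4, 1, 5), free (4, 1, 5)); after release of (0, 0, 1) the pool is (4, 1, 6)
  run P1 (needs (4, 0, 6), free (4, 1, 6)); after release of (0, 1, 0) the pool is (4, 2, 6)
  run P2 (needs (1, 1, 6), free (4, 2, 6)); after release of (3, 0, 1) the pool is (7, 2, 7)
  run P8 (needs (1, 2, 4), free (7, 2, 7)); after release of (2, 0, 0) the pool is (9, 2, 7)


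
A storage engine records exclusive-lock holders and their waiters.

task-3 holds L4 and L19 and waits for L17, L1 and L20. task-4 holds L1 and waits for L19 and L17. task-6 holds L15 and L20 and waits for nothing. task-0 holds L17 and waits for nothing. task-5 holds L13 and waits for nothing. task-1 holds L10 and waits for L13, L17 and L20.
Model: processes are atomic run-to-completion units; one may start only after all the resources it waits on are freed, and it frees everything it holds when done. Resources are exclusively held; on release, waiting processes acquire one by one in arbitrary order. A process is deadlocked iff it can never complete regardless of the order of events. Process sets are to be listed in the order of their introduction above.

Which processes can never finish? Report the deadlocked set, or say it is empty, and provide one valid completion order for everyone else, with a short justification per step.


Deadlocked set: task-3 and task-4.
Key observation: along task-3 -> task-4 -> task-3, each member waits on what the next one holds — a deadlock; no other process is dragged down with it.
A valid finishing order for the others: task-0, task-6, task-5, task-1.
Verifying each step:
  run task-0 (it waits on nothing); releases L17
  run task-6 (it waits on nothing); releases L15 and L20
  run task-5 (it waits on nothing); releases L13
  task-1: everything it awaited (L13, L17 and L20) is free; runs, freeing L10


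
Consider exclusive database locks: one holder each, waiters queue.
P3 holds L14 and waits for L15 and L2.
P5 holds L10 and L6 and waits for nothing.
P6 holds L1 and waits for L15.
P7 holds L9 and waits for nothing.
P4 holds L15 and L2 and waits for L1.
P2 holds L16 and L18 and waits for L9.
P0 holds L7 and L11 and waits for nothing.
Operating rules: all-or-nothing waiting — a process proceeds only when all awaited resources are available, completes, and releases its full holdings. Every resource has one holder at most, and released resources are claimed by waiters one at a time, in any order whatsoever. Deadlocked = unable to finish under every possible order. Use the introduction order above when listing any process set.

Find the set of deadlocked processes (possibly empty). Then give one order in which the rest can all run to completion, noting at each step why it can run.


Deadlocked set: P3, P6 and P4.
Key observation: the loop P4 -> P6 -> P4 blocks itself forever; P3 waits into the deadlock from upstream.
The rest can finish in the order P5, P7, P2, P0.
Check, step by step:
  P5 waits on nothing -> runs at once and releases L10 and L6
  P7 waits on nothing -> runs at once and releases L9
  P2 waits on L9 — all released -> runs and releases L16 and L18
  P0 waits on nothing -> runs at once and releases L7 and L11


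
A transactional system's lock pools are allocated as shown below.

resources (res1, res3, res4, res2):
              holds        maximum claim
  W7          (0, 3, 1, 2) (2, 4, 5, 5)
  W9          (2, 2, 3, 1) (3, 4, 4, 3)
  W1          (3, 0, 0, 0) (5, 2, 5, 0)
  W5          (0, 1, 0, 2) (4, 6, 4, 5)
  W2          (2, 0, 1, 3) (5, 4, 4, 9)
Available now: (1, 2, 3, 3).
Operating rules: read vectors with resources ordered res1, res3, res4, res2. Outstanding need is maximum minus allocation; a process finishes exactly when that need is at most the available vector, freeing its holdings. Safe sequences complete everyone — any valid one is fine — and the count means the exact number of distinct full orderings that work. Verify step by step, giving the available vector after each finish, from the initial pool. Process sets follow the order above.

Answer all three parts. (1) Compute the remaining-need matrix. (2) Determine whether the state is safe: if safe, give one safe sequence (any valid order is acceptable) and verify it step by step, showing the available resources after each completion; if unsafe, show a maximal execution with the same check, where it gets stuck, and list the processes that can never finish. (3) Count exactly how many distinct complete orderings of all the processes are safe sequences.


(1) Outstanding need per process (order res1, res3, res4, res2):
  W7: (2, 1, 4, 3)
  W9: (1, 2, 1, 2)
  W1: (2, 2, 5, 0)
  W5: (4, 5, 4, 3)
  W2: (3, 4, 3, 6)
(2) SAFE. One safe sequence: W9, W7, W2, W5, W1.
Key observation: the order's first zero-slack moment is W9 ((1, 2, 1, 2) needed, (1, 2, 3, 3) free — a requested resource with nothing to spare).
Step-by-step check:
  pool = (1, 2, 3, 3)
  W9 needs (1, 2, 1, 2) <= (1, 2, 3, 3) -> finishes; pool += (2, 2, 3, 1) = (3, 4, 6, 4)
  W7 needs (2, 1, 4, 3) <= (3, 4, 6, 4) -> finishes; pool += (0, 3, 1, 2) = (3, 7, 7, 6)
  W2 needs (3, 4, 3, 6) <= (3, 7, 7, 6) -> finishes; pool += (2, 0, 1, 3) = (5, 7, 8, 9)
  W5 needs (4, 5, 4, 3) <= (5, 7, 8, 9) -> finishes; pool += (0, 1, 0, 2) = (5, 8, 8, 11)
  W1 needs (2, 2, 5, 0) <= (5, 8, 8, 11) -> finishes; pool += (3, 0, 0, 0) = (8, 8, 8, 11)
(3) Exactly 6 of the possible complete orderings are safe sequences.


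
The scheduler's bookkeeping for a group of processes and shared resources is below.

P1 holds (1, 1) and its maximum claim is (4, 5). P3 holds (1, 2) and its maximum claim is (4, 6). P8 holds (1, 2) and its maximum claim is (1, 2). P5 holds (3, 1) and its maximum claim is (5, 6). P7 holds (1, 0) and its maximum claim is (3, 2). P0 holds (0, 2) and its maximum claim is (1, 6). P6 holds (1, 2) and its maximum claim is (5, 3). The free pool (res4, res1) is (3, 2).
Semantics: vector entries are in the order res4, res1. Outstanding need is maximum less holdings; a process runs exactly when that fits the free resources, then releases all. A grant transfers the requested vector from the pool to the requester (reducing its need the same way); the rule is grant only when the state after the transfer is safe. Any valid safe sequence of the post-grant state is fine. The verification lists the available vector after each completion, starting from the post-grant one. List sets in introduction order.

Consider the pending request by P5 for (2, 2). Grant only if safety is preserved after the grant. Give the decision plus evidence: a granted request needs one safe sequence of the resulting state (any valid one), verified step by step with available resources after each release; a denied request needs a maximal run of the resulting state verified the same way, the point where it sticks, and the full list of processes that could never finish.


DENY — the pretend-granted state is unsafe.
Key observation: after P8, P7 the pool peaks at (3, 2), and each blocked process is short somewhere: P1 on res1; P3 on res1; P5 on res1; P0 on res1; P6 on res4.
On the post-grant state, P8, P7 is a maximal run — nothing extends it. Step-by-step check:
  pool = (1, 0)
  P8 needs (0, 0) <= (1, 0) -> finishes; pool += (1, 2) = (2, 2)
  P7 needs (2, 2) <= (2, 2) -> finishes; pool += (1, 0) = (3, 2)
  P1 cannot run: need (3, 4) vs free (3, 2) (insufficient res1)
  P3 cannot run: need (3, 4) vs free (3, 2) (insufficient res1)
  P5 cannot run: need (0, 3) vs free (3, 2) (insufficient res1)
  P0 cannot run: need (1, 4) vs free (3, 2) (insufficient res1)
  P6 cannot run: need (4, 1) vs free (3, 2) (insufficient res4)
Had the request been granted, P1, P3, P5, P0 and P6 could never finish.


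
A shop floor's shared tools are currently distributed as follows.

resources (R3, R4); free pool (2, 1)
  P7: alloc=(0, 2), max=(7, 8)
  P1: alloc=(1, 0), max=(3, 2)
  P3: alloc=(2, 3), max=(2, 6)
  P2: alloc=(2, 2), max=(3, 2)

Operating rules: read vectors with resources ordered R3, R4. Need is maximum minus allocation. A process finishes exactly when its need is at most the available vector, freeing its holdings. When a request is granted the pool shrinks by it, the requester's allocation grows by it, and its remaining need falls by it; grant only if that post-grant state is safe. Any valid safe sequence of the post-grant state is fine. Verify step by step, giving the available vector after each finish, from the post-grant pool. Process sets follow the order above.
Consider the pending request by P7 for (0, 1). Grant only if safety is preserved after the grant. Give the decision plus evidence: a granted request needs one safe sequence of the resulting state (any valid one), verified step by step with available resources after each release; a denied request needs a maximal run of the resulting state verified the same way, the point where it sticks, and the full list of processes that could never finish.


DENY — the pretend-granted state is unsafe.
Key observation: the wall is R4: completing P2, P1 brings the pool only to (5, 2), and all the rest need more.
Pretend the grant happened; the run P2, P1 goes as far as possible. Verifying each step:
  pool = (2, 0)
  P2 needs (1, 0) <= (2, 0) -> finishes; pool += (2, 2) = (4, 2)
  P1 needs (2, 2) <= (4, 2) -> finishes; pool += (1, 0) = (5, 2)
  blocked: P7 wants (7, 5), pool (5, 2) — not enough R3 and R4
  blocked: P3 wants (0, 3), pool (5, 2) — not enough R4
Had the request been granted, P7 and P3 could never finish.


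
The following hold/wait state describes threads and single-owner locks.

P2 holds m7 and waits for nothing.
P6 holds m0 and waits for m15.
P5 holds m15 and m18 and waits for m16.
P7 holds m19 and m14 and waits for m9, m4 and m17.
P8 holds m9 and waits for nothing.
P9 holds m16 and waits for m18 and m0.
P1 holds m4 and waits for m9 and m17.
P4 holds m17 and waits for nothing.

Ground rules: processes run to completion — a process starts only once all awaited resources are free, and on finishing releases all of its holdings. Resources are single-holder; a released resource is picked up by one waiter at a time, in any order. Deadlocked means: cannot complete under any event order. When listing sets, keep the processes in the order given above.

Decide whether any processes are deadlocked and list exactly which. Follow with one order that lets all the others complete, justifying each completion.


The deadlocked set is P6, P5 and P9.
Key observation: the waits loop around P6 -> P5 -> P9 -> P6 with no way out; no other process is dragged down with it.
One completion order for the rest: P8, P4, P1, P7, P2.
Check, step by step:
  P8 waits on nothing -> runs at once and releases m9
  P4 waits on nothing -> runs at once and releases m17
  P1: everything it awaited (m9 and m17) is free; runs, freeing m4
  P7: everything it awaited (m9, m4 and m17) is free; runs, freeing m19 and m14
  P2 waits on nothing -> runs at once and releases m7


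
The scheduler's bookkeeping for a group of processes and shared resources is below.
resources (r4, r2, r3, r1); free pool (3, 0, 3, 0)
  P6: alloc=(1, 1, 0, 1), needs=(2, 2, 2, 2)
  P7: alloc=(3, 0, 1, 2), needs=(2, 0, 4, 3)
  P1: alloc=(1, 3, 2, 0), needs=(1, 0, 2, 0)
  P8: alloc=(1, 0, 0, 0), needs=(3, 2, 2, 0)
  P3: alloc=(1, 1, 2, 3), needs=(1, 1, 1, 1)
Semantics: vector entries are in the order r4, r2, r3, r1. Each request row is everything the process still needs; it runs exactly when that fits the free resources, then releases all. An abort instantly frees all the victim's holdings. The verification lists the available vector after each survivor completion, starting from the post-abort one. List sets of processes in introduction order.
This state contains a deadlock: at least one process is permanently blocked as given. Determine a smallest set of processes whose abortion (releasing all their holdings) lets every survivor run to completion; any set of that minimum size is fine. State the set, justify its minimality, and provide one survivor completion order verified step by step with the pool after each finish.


Minimum abort set: P3.
Key observation: P6 had no path to completion before; after the abort of P3 ((1, 1, 2, 3) returned), step 2 is where it fits.
No smaller set exists: with zero aborts the deadlock remains.
The survivors complete as P1, P6, P8, P7. Check, step by step (starting from the post-abort pool):
  pool = (4, 1, 5, 3)
  P1 needs (1, 0, 2, 0) <= (4, 1, 5, 3) -> finishes; pool += (1, 3, 2, 0) = (5, 4, 7, 3)
  P6 needs (2, 2, 2, 2) <= (5, 4, 7, 3) -> finishes; pool += (1, 1, 0, 1) = (6, 5, 7, 4)
  P8 needs (3, 2, 2, 0) <= (6, 5, 7, 4) -> finishes; pool += (1, 0, 0, 0) = (7, 5, 7, 4)
  P7 needs (2, 0, 4, 3) <= (7, 5, 7, 4) -> finishes; pool += (3, 0, 1, 2) = (10, 5, 8, 6)


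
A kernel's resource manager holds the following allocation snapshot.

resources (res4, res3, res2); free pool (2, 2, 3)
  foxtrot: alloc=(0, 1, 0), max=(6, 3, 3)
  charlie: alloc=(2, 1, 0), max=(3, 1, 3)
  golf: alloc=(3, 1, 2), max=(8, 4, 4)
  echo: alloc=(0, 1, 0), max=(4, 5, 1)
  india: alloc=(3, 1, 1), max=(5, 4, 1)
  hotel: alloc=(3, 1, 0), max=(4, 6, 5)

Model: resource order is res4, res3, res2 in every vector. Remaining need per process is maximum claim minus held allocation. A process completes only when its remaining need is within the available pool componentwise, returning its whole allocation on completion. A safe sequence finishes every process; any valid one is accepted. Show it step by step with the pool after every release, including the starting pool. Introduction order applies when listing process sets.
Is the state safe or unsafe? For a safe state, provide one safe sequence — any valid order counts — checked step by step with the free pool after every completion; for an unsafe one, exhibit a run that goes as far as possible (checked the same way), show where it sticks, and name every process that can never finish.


SAFE — a valid safe sequence is charlie, india, golf, hotel, foxtrot, echo.
Key observation: at charlie the run first touches a limit — (1, 0, 3) against (2, 2, 3), exact on a resource it actually requests.
Walking it through:
  pool = (2, 2, 3)
  charlie needs (1, 0, 3) <= (2, 2, 3) -> finishes; pool += (2, 1, 0) = (4, 3, 3)
  india needs (2, 3, 0) <= (4, 3, 3) -> finishes; pool += (3, 1, 1) = (7, 4, 4)
  golf needs (5, 3, 2) <= (7, 4, 4) -> finishes; pool += (3, 1, 2) = (10, 5, 6)
  hotel needs (1, 5, 5) <= (10, 5, 6) -> finishes; pool += (3, 1, 0) = (13, 6, 6)
  foxtrot needs (6, 2, 3) <= (13, 6, 6) -> finishes; pool += (0, 1, 0) = (13, 7, 6)
  echo needs (4, 4, 1) <= (13, 7, 6) -> finishes; pool += (0, 1, 0) = (13, 8, 6)


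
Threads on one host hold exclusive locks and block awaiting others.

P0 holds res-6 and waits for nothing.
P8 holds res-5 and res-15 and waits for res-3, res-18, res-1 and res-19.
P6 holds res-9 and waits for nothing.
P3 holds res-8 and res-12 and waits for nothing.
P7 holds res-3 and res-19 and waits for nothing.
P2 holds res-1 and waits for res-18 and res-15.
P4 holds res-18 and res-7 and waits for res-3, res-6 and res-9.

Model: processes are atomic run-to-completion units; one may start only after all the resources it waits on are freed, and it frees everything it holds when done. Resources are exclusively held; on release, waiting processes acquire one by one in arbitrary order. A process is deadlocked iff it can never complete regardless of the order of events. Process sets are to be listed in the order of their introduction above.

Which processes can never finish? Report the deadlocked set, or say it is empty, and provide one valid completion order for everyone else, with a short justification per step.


The deadlocked set is P8 and P2.
Key observation: P8 -> P2 -> P8 is a circular wait — nothing in it can go first; no other process is dragged down with it.
The rest can finish in the order P7, P6, P0, P3, P4.
Verifying each step:
  run P7 (it waits on nothing); releases res-3 and res-19
  run P6 (it waits on nothing); releases res-9
  run P0 (it waits on nothing); releases res-6
  run P3 (it waits on nothing); releases res-8 and res-12
  P4: everything it awaited (res-3, res-6 and res-9) is free; runs, freeing res-18 and res-7


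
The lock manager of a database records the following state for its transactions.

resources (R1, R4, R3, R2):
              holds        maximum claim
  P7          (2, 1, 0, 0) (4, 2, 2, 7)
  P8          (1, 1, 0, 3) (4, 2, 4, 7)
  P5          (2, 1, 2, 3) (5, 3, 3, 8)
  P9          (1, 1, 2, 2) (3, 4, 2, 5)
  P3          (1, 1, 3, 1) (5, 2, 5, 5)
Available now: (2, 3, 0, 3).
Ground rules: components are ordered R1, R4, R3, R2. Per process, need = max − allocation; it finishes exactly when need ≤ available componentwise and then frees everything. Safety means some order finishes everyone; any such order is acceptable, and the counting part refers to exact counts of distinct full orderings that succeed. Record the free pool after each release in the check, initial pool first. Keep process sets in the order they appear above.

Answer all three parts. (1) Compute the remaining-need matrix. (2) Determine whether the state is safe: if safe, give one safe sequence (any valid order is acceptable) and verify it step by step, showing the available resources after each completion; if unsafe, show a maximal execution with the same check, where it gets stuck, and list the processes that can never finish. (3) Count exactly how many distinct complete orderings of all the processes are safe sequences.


(1) Need matrix, components ordered R1, R4, R3, R2:
  P7: (2, 1, 2, 7)
  P8: (3, 1, 4, 4)
  P5: (3, 2, 1, 5)
  P9: (2, 3, 0, 3)
  P3: (4, 1, 2, 4)
(2) SAFE. One safe sequence: P9, P5, P3, P8, P7.
Key observation: P9 is the earliest step where a requested resource binds exactly: need (2, 3, 0, 3), pool (2, 3, 0, 3) at its turn.
Verifying each step:
  pool = (2, 3, 0, 3)
  P9: need (2, 3, 0, 3) fits (2, 3, 0, 3); releases (1, 1, 2, 2), pool now (3, 4, 2, 5)
  P5: need (3, 2, 1, 5) fits (3, 4, 2, 5); releases (2, 1, 2, 3), pool now (5, 5, 4, 8)
  P3: need (4, 1, 2, 4) fits (5, 5, 4, 8); releases (1, 1, 3, 1), pool now (6, 6, 7, 9)
  P8: need (3, 1, 4, 4) fits (6, 6, 7, 9); releases (1, 1, 0, 3), pool now (7, 7, 7, 12)
  P7: need (2, 1, 2, 7) fits (7, 7, 7, 12); releases (2, 1, 0, 0), pool now (9, 8, 7, 12)
(3) The exact count: 6 of the possible complete orderings are safe sequences.


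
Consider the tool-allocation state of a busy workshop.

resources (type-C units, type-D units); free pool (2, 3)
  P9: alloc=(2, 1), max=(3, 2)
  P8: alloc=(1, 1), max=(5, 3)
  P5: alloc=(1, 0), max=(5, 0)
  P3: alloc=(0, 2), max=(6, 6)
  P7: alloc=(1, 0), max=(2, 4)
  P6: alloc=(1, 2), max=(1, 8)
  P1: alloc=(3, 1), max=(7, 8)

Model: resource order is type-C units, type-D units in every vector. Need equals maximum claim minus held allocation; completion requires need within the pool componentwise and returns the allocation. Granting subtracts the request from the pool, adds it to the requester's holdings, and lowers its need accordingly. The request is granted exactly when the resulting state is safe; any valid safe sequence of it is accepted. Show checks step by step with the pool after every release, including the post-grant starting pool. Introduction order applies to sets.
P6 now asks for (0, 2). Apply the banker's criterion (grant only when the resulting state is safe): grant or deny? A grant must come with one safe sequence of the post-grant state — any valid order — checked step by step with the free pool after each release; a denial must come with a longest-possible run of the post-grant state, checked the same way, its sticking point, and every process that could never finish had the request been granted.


DENY: after the grant no complete ordering would exist.
Key observation: type-D units is the bottleneck — with P9, P5, P8 done the pool holds (6, 3), short of every remaining need.
Pretend the grant happened; the run P9, P5, P8 goes as far as possible. Walking it through:
  pool = (2, 1)
  P9: need (1, 1) fits (2, 1); releases (2, 1), pool now (4, 2)
  P5: need (4, 0) fits (4, 2); releases (1, 0), pool now (5, 2)
  P8: need (4, 2) fits (5, 2); releases (1, 1), pool now (6, 3)
  blocked: P3 wants (6, 4), pool (6, 3) — not enough type-D units
  blocked: P7 wants (1, 4), pool (6, 3) — not enough type-D units
  blocked: P6 wants (0, 4), pool (6, 3) — not enough type-D units
  blocked: P1 wants (4, 7), pool (6, 3) — not enough type-D units
Had the request been granted, P3, P7, P6 and P1 could never finish.


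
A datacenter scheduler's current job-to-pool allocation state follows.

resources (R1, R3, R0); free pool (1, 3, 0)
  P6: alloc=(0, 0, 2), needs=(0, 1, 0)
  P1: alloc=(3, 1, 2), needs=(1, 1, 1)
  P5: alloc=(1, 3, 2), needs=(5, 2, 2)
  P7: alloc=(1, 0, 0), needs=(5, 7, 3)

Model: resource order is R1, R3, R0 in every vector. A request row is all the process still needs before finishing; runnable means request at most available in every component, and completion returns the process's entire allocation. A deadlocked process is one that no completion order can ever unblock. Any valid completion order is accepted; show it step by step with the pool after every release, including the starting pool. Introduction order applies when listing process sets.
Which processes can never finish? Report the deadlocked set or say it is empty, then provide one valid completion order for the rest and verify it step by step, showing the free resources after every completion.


Deadlocked set: P5 and P7.
Key observation: even finishing P6, P1 leaves just (4, 4, 4) free — too little R1 for any of the remaining processes.
The rest can finish in the order P6, P1. Verifying each step:
  pool = (1, 3, 0)
  run P6 (needs (0, 1, 0), free (1, 3, 0)); after release of (0, 0, 2) the pool is (1, 3, 2)
  run P1 (needs (1, 1, 1), free (1, 3, 2)); after release of (3, 1, 2) the pool is (4, 4, 4)
None of the blocked processes ever fits:
  blocked: P5 wants (5, 2, 2), pool (4, 4, 4) — not enough R1
  blocked: P7 wants (5, 7, 3), pool (4, 4, 4) — not enough R1 and R3


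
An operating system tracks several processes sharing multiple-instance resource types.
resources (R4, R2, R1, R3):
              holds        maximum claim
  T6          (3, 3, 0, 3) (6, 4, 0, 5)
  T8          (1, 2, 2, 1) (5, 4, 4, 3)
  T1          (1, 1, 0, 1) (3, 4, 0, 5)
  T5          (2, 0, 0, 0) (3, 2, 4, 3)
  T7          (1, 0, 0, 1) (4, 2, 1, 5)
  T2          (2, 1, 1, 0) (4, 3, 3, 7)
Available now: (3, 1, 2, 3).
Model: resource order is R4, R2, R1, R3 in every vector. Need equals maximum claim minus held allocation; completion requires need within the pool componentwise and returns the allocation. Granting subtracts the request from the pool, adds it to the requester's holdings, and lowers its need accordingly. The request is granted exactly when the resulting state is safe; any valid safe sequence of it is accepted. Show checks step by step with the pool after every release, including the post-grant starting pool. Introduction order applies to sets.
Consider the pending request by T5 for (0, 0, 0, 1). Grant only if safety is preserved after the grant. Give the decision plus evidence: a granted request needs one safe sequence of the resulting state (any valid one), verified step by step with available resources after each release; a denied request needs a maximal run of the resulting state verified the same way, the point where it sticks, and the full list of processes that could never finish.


GRANT: granting preserves safety; a valid post-grant sequence is T6, T7, T1, T8, T5, T2.
Key observation: post-grant, (3, 1, 2, 2) remains, and an order beginning with T6 completes everyone.
Step-by-step check of the post-grant state:
  pool = (3, 1, 2, 2)
  run T6 (needs (3, 1, 0, 2), free (3, 1, 2, 2)); after release of (3, 3, 0, 3) the pool is (6, 4, 2, 5)
  run T7 (needs (3, 2, 1, 4), free (6, 4, 2, 5)); after release of (1, 0, 0, 1) the pool is (7, 4, 2, 6)
  run T1 (needs (2, 3, 0, 4), free (7, 4, 2, 6)); after release of (1, 1, 0, 1) the pool is (8, 5, 2, 7)
  run T8 (needs (4, 2, 2, 2), free (8, 5, 2, 7)); after release of (1, 2, 2, 1) the pool is (9, 7, 4, 8)
  run T5 (needs (1, 2, 4, 2), free (9, 7, 4, 8)); after release of (2, 0, 0, 1) the pool is (11, 7, 4, 9)
  run T2 (needs (2, 2, 2, 7), free (11, 7, 4, 9)); after release of (2, 1, 1, 0) the pool is (13, 8, 5, 9)


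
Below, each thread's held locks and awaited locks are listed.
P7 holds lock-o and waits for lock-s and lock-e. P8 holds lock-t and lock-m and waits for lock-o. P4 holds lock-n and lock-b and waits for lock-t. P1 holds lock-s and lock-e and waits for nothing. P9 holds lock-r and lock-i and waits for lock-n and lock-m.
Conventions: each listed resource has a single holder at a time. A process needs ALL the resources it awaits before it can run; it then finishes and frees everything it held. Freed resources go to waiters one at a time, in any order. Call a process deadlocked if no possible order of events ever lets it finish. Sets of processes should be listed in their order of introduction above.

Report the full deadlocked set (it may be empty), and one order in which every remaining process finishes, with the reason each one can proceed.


No process is deadlocked.
Key observation: the waits form no ring: some process can always run, and its releases unblock the others one by one.
One completion order for the rest: P1, P7, P8, P4, P9.
Check, step by step:
  P1 waits on nothing -> runs at once and releases lock-s and lock-e
  P7 waits on lock-s and lock-e — all released -> runs and releases lock-o
  P8 waits on lock-o — all released -> runs and releases lock-t and lock-m
  P4 waits on lock-t — all released -> runs and releases lock-n and lock-b
  P9 waits on lock-n and lock-m — all released -> runs and releases lock-r and lock-i


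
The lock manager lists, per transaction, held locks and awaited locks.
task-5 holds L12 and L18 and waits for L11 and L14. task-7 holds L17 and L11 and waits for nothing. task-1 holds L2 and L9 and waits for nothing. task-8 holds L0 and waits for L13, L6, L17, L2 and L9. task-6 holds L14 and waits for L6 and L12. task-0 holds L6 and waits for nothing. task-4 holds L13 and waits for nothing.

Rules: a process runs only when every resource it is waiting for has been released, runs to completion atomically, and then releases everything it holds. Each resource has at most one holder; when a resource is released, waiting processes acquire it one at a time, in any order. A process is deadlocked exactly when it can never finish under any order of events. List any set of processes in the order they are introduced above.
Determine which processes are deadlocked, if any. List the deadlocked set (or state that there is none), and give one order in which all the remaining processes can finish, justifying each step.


Deadlocked: task-5 and task-6.
Key observation: along task-5 -> task-6 -> task-5, each member waits on what the next one holds — a deadlock; no other process is dragged down with it.
One completion order for the rest: task-1, task-7, task-4, task-0, task-8.
Walking it through:
  task-1: no waits; runs immediately, freeing L2 and L9
  task-7: no waits; runs immediately, freeing L17 and L11
  task-4: no waits; runs immediately, freeing L13
  task-0: no waits; runs immediately, freeing L6
  task-8 waits on L13, L6, L17, L2 and L9 — all released -> runs and releases L0
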